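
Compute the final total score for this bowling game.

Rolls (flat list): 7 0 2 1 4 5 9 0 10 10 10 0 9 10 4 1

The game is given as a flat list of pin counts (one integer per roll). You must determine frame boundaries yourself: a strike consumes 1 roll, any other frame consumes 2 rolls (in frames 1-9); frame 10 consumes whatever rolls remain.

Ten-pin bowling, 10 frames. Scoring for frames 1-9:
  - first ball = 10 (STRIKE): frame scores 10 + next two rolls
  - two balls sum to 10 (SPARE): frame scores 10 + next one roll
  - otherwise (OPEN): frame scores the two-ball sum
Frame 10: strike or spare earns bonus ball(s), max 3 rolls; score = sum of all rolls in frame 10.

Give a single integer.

Frame 1: OPEN (7+0=7). Cumulative: 7
Frame 2: OPEN (2+1=3). Cumulative: 10
Frame 3: OPEN (4+5=9). Cumulative: 19
Frame 4: OPEN (9+0=9). Cumulative: 28
Frame 5: STRIKE. 10 + next two rolls (10+10) = 30. Cumulative: 58
Frame 6: STRIKE. 10 + next two rolls (10+0) = 20. Cumulative: 78
Frame 7: STRIKE. 10 + next two rolls (0+9) = 19. Cumulative: 97
Frame 8: OPEN (0+9=9). Cumulative: 106
Frame 9: STRIKE. 10 + next two rolls (4+1) = 15. Cumulative: 121
Frame 10: OPEN. Sum of all frame-10 rolls (4+1) = 5. Cumulative: 126

Answer: 126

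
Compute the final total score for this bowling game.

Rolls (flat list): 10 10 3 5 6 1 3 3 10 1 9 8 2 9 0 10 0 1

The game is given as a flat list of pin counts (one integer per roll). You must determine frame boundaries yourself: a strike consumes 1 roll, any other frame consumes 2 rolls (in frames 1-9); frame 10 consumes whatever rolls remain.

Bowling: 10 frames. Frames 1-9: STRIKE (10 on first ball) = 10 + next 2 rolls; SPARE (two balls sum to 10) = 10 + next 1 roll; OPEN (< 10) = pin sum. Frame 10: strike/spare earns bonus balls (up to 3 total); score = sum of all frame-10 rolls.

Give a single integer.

Answer: 139

Derivation:
Frame 1: STRIKE. 10 + next two rolls (10+3) = 23. Cumulative: 23
Frame 2: STRIKE. 10 + next two rolls (3+5) = 18. Cumulative: 41
Frame 3: OPEN (3+5=8). Cumulative: 49
Frame 4: OPEN (6+1=7). Cumulative: 56
Frame 5: OPEN (3+3=6). Cumulative: 62
Frame 6: STRIKE. 10 + next two rolls (1+9) = 20. Cumulative: 82
Frame 7: SPARE (1+9=10). 10 + next roll (8) = 18. Cumulative: 100
Frame 8: SPARE (8+2=10). 10 + next roll (9) = 19. Cumulative: 119
Frame 9: OPEN (9+0=9). Cumulative: 128
Frame 10: STRIKE. Sum of all frame-10 rolls (10+0+1) = 11. Cumulative: 139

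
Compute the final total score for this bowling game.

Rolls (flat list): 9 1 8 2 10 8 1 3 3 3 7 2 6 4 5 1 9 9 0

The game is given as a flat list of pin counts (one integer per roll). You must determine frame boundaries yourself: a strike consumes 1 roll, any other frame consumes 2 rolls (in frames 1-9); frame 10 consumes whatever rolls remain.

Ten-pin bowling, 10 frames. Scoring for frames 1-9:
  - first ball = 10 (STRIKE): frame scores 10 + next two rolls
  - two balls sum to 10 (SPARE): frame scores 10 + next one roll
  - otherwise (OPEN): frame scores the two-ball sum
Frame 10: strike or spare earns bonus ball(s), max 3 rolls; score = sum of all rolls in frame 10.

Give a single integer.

Frame 1: SPARE (9+1=10). 10 + next roll (8) = 18. Cumulative: 18
Frame 2: SPARE (8+2=10). 10 + next roll (10) = 20. Cumulative: 38
Frame 3: STRIKE. 10 + next two rolls (8+1) = 19. Cumulative: 57
Frame 4: OPEN (8+1=9). Cumulative: 66
Frame 5: OPEN (3+3=6). Cumulative: 72
Frame 6: SPARE (3+7=10). 10 + next roll (2) = 12. Cumulative: 84
Frame 7: OPEN (2+6=8). Cumulative: 92
Frame 8: OPEN (4+5=9). Cumulative: 101
Frame 9: SPARE (1+9=10). 10 + next roll (9) = 19. Cumulative: 120
Frame 10: OPEN. Sum of all frame-10 rolls (9+0) = 9. Cumulative: 129

Answer: 129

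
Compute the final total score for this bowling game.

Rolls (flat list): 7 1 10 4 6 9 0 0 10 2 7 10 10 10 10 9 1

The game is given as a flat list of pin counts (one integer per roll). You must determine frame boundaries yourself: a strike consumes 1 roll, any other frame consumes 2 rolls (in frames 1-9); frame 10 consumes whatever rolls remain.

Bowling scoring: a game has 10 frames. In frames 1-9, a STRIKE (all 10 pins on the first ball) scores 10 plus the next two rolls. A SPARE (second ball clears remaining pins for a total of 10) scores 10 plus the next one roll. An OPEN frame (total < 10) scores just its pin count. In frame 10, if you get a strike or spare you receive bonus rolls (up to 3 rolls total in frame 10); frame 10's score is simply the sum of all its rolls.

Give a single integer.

Answer: 186

Derivation:
Frame 1: OPEN (7+1=8). Cumulative: 8
Frame 2: STRIKE. 10 + next two rolls (4+6) = 20. Cumulative: 28
Frame 3: SPARE (4+6=10). 10 + next roll (9) = 19. Cumulative: 47
Frame 4: OPEN (9+0=9). Cumulative: 56
Frame 5: SPARE (0+10=10). 10 + next roll (2) = 12. Cumulative: 68
Frame 6: OPEN (2+7=9). Cumulative: 77
Frame 7: STRIKE. 10 + next two rolls (10+10) = 30. Cumulative: 107
Frame 8: STRIKE. 10 + next two rolls (10+10) = 30. Cumulative: 137
Frame 9: STRIKE. 10 + next two rolls (10+9) = 29. Cumulative: 166
Frame 10: STRIKE. Sum of all frame-10 rolls (10+9+1) = 20. Cumulative: 186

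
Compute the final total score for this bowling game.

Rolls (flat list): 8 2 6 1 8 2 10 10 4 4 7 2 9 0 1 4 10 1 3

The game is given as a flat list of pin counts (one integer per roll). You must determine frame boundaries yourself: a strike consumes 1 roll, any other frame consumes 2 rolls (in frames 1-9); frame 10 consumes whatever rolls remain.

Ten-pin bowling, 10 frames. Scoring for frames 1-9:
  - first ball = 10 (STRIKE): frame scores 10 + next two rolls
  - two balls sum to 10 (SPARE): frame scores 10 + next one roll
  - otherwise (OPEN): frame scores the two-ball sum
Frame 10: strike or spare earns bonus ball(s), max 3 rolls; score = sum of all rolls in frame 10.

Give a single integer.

Frame 1: SPARE (8+2=10). 10 + next roll (6) = 16. Cumulative: 16
Frame 2: OPEN (6+1=7). Cumulative: 23
Frame 3: SPARE (8+2=10). 10 + next roll (10) = 20. Cumulative: 43
Frame 4: STRIKE. 10 + next two rolls (10+4) = 24. Cumulative: 67
Frame 5: STRIKE. 10 + next two rolls (4+4) = 18. Cumulative: 85
Frame 6: OPEN (4+4=8). Cumulative: 93
Frame 7: OPEN (7+2=9). Cumulative: 102
Frame 8: OPEN (9+0=9). Cumulative: 111
Frame 9: OPEN (1+4=5). Cumulative: 116
Frame 10: STRIKE. Sum of all frame-10 rolls (10+1+3) = 14. Cumulative: 130

Answer: 130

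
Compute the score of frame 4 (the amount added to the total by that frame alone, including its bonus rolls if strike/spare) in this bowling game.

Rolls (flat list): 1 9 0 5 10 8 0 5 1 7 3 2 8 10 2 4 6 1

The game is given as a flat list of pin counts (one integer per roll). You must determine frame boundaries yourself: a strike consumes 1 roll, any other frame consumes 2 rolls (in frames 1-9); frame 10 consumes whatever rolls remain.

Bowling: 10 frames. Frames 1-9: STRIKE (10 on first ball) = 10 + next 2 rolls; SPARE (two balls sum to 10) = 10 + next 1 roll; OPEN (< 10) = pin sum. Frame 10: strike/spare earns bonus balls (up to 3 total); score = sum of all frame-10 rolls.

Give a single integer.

Answer: 8

Derivation:
Frame 1: SPARE (1+9=10). 10 + next roll (0) = 10. Cumulative: 10
Frame 2: OPEN (0+5=5). Cumulative: 15
Frame 3: STRIKE. 10 + next two rolls (8+0) = 18. Cumulative: 33
Frame 4: OPEN (8+0=8). Cumulative: 41
Frame 5: OPEN (5+1=6). Cumulative: 47
Frame 6: SPARE (7+3=10). 10 + next roll (2) = 12. Cumulative: 59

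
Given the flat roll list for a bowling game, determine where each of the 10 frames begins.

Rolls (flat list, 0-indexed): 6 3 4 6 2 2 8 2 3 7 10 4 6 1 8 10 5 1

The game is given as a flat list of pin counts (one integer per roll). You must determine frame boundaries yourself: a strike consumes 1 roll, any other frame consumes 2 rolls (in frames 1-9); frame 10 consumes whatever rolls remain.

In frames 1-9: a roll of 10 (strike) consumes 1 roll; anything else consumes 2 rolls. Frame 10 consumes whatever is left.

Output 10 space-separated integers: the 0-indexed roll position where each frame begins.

Frame 1 starts at roll index 0: rolls=6,3 (sum=9), consumes 2 rolls
Frame 2 starts at roll index 2: rolls=4,6 (sum=10), consumes 2 rolls
Frame 3 starts at roll index 4: rolls=2,2 (sum=4), consumes 2 rolls
Frame 4 starts at roll index 6: rolls=8,2 (sum=10), consumes 2 rolls
Frame 5 starts at roll index 8: rolls=3,7 (sum=10), consumes 2 rolls
Frame 6 starts at roll index 10: roll=10 (strike), consumes 1 roll
Frame 7 starts at roll index 11: rolls=4,6 (sum=10), consumes 2 rolls
Frame 8 starts at roll index 13: rolls=1,8 (sum=9), consumes 2 rolls
Frame 9 starts at roll index 15: roll=10 (strike), consumes 1 roll
Frame 10 starts at roll index 16: 2 remaining rolls

Answer: 0 2 4 6 8 10 11 13 15 16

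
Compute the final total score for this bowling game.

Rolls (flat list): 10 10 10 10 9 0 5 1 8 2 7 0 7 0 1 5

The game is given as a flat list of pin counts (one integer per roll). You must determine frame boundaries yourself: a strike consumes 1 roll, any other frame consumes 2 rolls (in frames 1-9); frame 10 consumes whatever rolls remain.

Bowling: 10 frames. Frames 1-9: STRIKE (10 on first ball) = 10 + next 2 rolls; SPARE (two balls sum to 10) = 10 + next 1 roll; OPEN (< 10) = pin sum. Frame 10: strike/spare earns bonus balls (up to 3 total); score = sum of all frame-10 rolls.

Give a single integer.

Frame 1: STRIKE. 10 + next two rolls (10+10) = 30. Cumulative: 30
Frame 2: STRIKE. 10 + next two rolls (10+10) = 30. Cumulative: 60
Frame 3: STRIKE. 10 + next two rolls (10+9) = 29. Cumulative: 89
Frame 4: STRIKE. 10 + next two rolls (9+0) = 19. Cumulative: 108
Frame 5: OPEN (9+0=9). Cumulative: 117
Frame 6: OPEN (5+1=6). Cumulative: 123
Frame 7: SPARE (8+2=10). 10 + next roll (7) = 17. Cumulative: 140
Frame 8: OPEN (7+0=7). Cumulative: 147
Frame 9: OPEN (7+0=7). Cumulative: 154
Frame 10: OPEN. Sum of all frame-10 rolls (1+5) = 6. Cumulative: 160

Answer: 160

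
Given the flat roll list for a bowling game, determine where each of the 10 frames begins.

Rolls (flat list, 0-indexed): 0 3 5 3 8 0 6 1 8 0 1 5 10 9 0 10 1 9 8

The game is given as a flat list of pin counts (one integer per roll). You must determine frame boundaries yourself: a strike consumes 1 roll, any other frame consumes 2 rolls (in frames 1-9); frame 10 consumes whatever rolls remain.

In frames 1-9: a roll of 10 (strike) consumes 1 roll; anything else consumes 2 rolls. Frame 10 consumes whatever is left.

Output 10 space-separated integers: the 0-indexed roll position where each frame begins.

Answer: 0 2 4 6 8 10 12 13 15 16

Derivation:
Frame 1 starts at roll index 0: rolls=0,3 (sum=3), consumes 2 rolls
Frame 2 starts at roll index 2: rolls=5,3 (sum=8), consumes 2 rolls
Frame 3 starts at roll index 4: rolls=8,0 (sum=8), consumes 2 rolls
Frame 4 starts at roll index 6: rolls=6,1 (sum=7), consumes 2 rolls
Frame 5 starts at roll index 8: rolls=8,0 (sum=8), consumes 2 rolls
Frame 6 starts at roll index 10: rolls=1,5 (sum=6), consumes 2 rolls
Frame 7 starts at roll index 12: roll=10 (strike), consumes 1 roll
Frame 8 starts at roll index 13: rolls=9,0 (sum=9), consumes 2 rolls
Frame 9 starts at roll index 15: roll=10 (strike), consumes 1 roll
Frame 10 starts at roll index 16: 3 remaining rolls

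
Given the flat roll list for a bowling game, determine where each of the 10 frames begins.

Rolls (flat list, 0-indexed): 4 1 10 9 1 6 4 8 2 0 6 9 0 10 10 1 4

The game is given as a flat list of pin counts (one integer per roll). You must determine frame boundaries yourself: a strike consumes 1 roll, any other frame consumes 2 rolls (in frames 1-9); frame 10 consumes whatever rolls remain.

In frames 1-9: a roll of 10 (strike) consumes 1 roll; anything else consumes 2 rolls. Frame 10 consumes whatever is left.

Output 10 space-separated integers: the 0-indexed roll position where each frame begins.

Answer: 0 2 3 5 7 9 11 13 14 15

Derivation:
Frame 1 starts at roll index 0: rolls=4,1 (sum=5), consumes 2 rolls
Frame 2 starts at roll index 2: roll=10 (strike), consumes 1 roll
Frame 3 starts at roll index 3: rolls=9,1 (sum=10), consumes 2 rolls
Frame 4 starts at roll index 5: rolls=6,4 (sum=10), consumes 2 rolls
Frame 5 starts at roll index 7: rolls=8,2 (sum=10), consumes 2 rolls
Frame 6 starts at roll index 9: rolls=0,6 (sum=6), consumes 2 rolls
Frame 7 starts at roll index 11: rolls=9,0 (sum=9), consumes 2 rolls
Frame 8 starts at roll index 13: roll=10 (strike), consumes 1 roll
Frame 9 starts at roll index 14: roll=10 (strike), consumes 1 roll
Frame 10 starts at roll index 15: 2 remaining rolls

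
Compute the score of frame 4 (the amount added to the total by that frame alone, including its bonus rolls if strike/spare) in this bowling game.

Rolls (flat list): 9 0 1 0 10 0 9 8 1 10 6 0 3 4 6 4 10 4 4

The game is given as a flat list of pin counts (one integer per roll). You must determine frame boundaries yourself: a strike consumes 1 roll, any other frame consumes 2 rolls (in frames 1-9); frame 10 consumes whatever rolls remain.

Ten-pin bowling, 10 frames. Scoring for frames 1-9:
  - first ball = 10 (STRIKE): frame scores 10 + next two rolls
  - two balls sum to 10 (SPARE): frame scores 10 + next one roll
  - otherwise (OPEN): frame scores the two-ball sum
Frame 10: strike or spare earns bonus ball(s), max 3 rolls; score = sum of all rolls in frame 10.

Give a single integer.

Answer: 9

Derivation:
Frame 1: OPEN (9+0=9). Cumulative: 9
Frame 2: OPEN (1+0=1). Cumulative: 10
Frame 3: STRIKE. 10 + next two rolls (0+9) = 19. Cumulative: 29
Frame 4: OPEN (0+9=9). Cumulative: 38
Frame 5: OPEN (8+1=9). Cumulative: 47
Frame 6: STRIKE. 10 + next two rolls (6+0) = 16. Cumulative: 63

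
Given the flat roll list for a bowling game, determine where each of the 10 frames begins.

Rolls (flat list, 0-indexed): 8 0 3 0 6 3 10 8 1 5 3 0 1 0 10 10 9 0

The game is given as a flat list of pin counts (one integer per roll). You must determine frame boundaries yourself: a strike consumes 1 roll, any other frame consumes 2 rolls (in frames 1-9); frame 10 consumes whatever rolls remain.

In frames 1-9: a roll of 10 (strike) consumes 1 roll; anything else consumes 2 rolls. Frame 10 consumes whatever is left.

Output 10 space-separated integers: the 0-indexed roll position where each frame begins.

Answer: 0 2 4 6 7 9 11 13 15 16

Derivation:
Frame 1 starts at roll index 0: rolls=8,0 (sum=8), consumes 2 rolls
Frame 2 starts at roll index 2: rolls=3,0 (sum=3), consumes 2 rolls
Frame 3 starts at roll index 4: rolls=6,3 (sum=9), consumes 2 rolls
Frame 4 starts at roll index 6: roll=10 (strike), consumes 1 roll
Frame 5 starts at roll index 7: rolls=8,1 (sum=9), consumes 2 rolls
Frame 6 starts at roll index 9: rolls=5,3 (sum=8), consumes 2 rolls
Frame 7 starts at roll index 11: rolls=0,1 (sum=1), consumes 2 rolls
Frame 8 starts at roll index 13: rolls=0,10 (sum=10), consumes 2 rolls
Frame 9 starts at roll index 15: roll=10 (strike), consumes 1 roll
Frame 10 starts at roll index 16: 2 remaining rolls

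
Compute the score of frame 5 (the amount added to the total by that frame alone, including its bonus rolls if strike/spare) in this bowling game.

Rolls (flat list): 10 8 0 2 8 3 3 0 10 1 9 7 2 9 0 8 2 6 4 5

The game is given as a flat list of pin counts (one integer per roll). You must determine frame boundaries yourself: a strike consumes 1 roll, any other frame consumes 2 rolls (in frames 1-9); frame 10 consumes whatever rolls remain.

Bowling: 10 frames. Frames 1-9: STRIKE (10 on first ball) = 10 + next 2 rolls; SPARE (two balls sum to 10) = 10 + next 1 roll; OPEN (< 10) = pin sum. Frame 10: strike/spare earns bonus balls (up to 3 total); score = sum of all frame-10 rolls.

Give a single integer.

Answer: 11

Derivation:
Frame 1: STRIKE. 10 + next two rolls (8+0) = 18. Cumulative: 18
Frame 2: OPEN (8+0=8). Cumulative: 26
Frame 3: SPARE (2+8=10). 10 + next roll (3) = 13. Cumulative: 39
Frame 4: OPEN (3+3=6). Cumulative: 45
Frame 5: SPARE (0+10=10). 10 + next roll (1) = 11. Cumulative: 56
Frame 6: SPARE (1+9=10). 10 + next roll (7) = 17. Cumulative: 73
Frame 7: OPEN (7+2=9). Cumulative: 82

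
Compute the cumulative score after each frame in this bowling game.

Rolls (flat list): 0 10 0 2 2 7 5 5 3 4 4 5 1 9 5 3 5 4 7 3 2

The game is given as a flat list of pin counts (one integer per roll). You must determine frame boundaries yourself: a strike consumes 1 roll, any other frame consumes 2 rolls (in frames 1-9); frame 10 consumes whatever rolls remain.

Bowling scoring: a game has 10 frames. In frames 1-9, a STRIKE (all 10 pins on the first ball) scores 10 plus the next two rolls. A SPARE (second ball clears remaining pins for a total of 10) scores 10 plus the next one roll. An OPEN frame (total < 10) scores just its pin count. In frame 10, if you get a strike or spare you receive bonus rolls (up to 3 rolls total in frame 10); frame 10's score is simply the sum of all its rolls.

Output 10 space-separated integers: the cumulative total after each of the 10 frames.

Frame 1: SPARE (0+10=10). 10 + next roll (0) = 10. Cumulative: 10
Frame 2: OPEN (0+2=2). Cumulative: 12
Frame 3: OPEN (2+7=9). Cumulative: 21
Frame 4: SPARE (5+5=10). 10 + next roll (3) = 13. Cumulative: 34
Frame 5: OPEN (3+4=7). Cumulative: 41
Frame 6: OPEN (4+5=9). Cumulative: 50
Frame 7: SPARE (1+9=10). 10 + next roll (5) = 15. Cumulative: 65
Frame 8: OPEN (5+3=8). Cumulative: 73
Frame 9: OPEN (5+4=9). Cumulative: 82
Frame 10: SPARE. Sum of all frame-10 rolls (7+3+2) = 12. Cumulative: 94

Answer: 10 12 21 34 41 50 65 73 82 94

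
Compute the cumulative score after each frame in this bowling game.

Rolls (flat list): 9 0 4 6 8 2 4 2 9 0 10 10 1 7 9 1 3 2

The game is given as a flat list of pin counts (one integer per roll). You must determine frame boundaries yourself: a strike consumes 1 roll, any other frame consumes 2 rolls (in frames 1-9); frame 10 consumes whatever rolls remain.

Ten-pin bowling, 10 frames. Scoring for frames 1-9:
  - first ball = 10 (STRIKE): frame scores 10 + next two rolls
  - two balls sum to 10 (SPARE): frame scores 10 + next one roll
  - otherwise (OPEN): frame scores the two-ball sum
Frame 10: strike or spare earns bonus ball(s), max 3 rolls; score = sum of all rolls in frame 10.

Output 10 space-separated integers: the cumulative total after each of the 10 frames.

Frame 1: OPEN (9+0=9). Cumulative: 9
Frame 2: SPARE (4+6=10). 10 + next roll (8) = 18. Cumulative: 27
Frame 3: SPARE (8+2=10). 10 + next roll (4) = 14. Cumulative: 41
Frame 4: OPEN (4+2=6). Cumulative: 47
Frame 5: OPEN (9+0=9). Cumulative: 56
Frame 6: STRIKE. 10 + next two rolls (10+1) = 21. Cumulative: 77
Frame 7: STRIKE. 10 + next two rolls (1+7) = 18. Cumulative: 95
Frame 8: OPEN (1+7=8). Cumulative: 103
Frame 9: SPARE (9+1=10). 10 + next roll (3) = 13. Cumulative: 116
Frame 10: OPEN. Sum of all frame-10 rolls (3+2) = 5. Cumulative: 121

Answer: 9 27 41 47 56 77 95 103 116 121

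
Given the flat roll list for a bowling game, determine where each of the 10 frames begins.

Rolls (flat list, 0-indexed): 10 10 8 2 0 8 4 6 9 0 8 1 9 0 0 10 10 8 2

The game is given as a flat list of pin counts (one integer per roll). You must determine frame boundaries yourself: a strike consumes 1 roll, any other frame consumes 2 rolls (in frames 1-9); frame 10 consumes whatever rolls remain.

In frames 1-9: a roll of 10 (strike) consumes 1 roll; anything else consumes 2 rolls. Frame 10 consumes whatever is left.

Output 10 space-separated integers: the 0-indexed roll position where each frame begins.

Answer: 0 1 2 4 6 8 10 12 14 16

Derivation:
Frame 1 starts at roll index 0: roll=10 (strike), consumes 1 roll
Frame 2 starts at roll index 1: roll=10 (strike), consumes 1 roll
Frame 3 starts at roll index 2: rolls=8,2 (sum=10), consumes 2 rolls
Frame 4 starts at roll index 4: rolls=0,8 (sum=8), consumes 2 rolls
Frame 5 starts at roll index 6: rolls=4,6 (sum=10), consumes 2 rolls
Frame 6 starts at roll index 8: rolls=9,0 (sum=9), consumes 2 rolls
Frame 7 starts at roll index 10: rolls=8,1 (sum=9), consumes 2 rolls
Frame 8 starts at roll index 12: rolls=9,0 (sum=9), consumes 2 rolls
Frame 9 starts at roll index 14: rolls=0,10 (sum=10), consumes 2 rolls
Frame 10 starts at roll index 16: 3 remaining rolls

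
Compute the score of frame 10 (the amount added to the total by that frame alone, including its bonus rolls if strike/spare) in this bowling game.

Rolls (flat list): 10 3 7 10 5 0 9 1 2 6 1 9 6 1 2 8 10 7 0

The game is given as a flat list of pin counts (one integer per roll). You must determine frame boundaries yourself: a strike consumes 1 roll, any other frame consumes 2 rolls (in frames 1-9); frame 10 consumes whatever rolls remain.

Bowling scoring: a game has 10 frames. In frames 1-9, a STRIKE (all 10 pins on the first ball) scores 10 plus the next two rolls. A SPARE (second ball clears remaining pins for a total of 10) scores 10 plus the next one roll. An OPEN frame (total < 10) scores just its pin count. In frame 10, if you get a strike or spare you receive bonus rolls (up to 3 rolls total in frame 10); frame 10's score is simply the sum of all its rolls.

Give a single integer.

Frame 1: STRIKE. 10 + next two rolls (3+7) = 20. Cumulative: 20
Frame 2: SPARE (3+7=10). 10 + next roll (10) = 20. Cumulative: 40
Frame 3: STRIKE. 10 + next two rolls (5+0) = 15. Cumulative: 55
Frame 4: OPEN (5+0=5). Cumulative: 60
Frame 5: SPARE (9+1=10). 10 + next roll (2) = 12. Cumulative: 72
Frame 6: OPEN (2+6=8). Cumulative: 80
Frame 7: SPARE (1+9=10). 10 + next roll (6) = 16. Cumulative: 96
Frame 8: OPEN (6+1=7). Cumulative: 103
Frame 9: SPARE (2+8=10). 10 + next roll (10) = 20. Cumulative: 123
Frame 10: STRIKE. Sum of all frame-10 rolls (10+7+0) = 17. Cumulative: 140

Answer: 17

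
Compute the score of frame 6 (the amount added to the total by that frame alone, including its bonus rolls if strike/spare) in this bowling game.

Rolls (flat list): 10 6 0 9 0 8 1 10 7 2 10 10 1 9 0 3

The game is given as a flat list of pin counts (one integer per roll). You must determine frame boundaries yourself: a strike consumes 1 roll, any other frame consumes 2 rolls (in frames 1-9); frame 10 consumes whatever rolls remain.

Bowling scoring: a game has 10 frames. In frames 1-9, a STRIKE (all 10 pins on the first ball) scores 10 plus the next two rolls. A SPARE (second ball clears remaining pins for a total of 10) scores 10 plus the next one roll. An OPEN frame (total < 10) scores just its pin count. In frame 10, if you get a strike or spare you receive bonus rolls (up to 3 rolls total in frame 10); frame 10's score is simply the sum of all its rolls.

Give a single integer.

Frame 1: STRIKE. 10 + next two rolls (6+0) = 16. Cumulative: 16
Frame 2: OPEN (6+0=6). Cumulative: 22
Frame 3: OPEN (9+0=9). Cumulative: 31
Frame 4: OPEN (8+1=9). Cumulative: 40
Frame 5: STRIKE. 10 + next two rolls (7+2) = 19. Cumulative: 59
Frame 6: OPEN (7+2=9). Cumulative: 68
Frame 7: STRIKE. 10 + next two rolls (10+1) = 21. Cumulative: 89
Frame 8: STRIKE. 10 + next two rolls (1+9) = 20. Cumulative: 109

Answer: 9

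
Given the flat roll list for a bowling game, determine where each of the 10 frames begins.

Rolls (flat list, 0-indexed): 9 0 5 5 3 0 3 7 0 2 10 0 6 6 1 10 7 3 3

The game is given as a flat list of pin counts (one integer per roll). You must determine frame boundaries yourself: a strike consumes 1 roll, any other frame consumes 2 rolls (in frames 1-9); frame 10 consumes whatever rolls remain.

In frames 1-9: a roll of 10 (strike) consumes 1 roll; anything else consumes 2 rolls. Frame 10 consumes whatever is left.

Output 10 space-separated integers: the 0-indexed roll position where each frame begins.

Answer: 0 2 4 6 8 10 11 13 15 16

Derivation:
Frame 1 starts at roll index 0: rolls=9,0 (sum=9), consumes 2 rolls
Frame 2 starts at roll index 2: rolls=5,5 (sum=10), consumes 2 rolls
Frame 3 starts at roll index 4: rolls=3,0 (sum=3), consumes 2 rolls
Frame 4 starts at roll index 6: rolls=3,7 (sum=10), consumes 2 rolls
Frame 5 starts at roll index 8: rolls=0,2 (sum=2), consumes 2 rolls
Frame 6 starts at roll index 10: roll=10 (strike), consumes 1 roll
Frame 7 starts at roll index 11: rolls=0,6 (sum=6), consumes 2 rolls
Frame 8 starts at roll index 13: rolls=6,1 (sum=7), consumes 2 rolls
Frame 9 starts at roll index 15: roll=10 (strike), consumes 1 roll
Frame 10 starts at roll index 16: 3 remaining rolls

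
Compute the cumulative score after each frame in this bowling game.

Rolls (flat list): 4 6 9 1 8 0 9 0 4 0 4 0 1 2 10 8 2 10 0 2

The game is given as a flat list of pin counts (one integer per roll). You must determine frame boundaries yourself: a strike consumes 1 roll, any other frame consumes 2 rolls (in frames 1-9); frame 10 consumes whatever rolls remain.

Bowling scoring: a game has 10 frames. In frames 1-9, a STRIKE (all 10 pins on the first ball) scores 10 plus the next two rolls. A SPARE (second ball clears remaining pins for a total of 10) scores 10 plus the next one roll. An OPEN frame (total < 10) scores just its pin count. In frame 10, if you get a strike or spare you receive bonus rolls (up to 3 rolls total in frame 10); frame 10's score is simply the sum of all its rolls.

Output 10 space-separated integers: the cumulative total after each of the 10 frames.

Answer: 19 37 45 54 58 62 65 85 105 117

Derivation:
Frame 1: SPARE (4+6=10). 10 + next roll (9) = 19. Cumulative: 19
Frame 2: SPARE (9+1=10). 10 + next roll (8) = 18. Cumulative: 37
Frame 3: OPEN (8+0=8). Cumulative: 45
Frame 4: OPEN (9+0=9). Cumulative: 54
Frame 5: OPEN (4+0=4). Cumulative: 58
Frame 6: OPEN (4+0=4). Cumulative: 62
Frame 7: OPEN (1+2=3). Cumulative: 65
Frame 8: STRIKE. 10 + next two rolls (8+2) = 20. Cumulative: 85
Frame 9: SPARE (8+2=10). 10 + next roll (10) = 20. Cumulative: 105
Frame 10: STRIKE. Sum of all frame-10 rolls (10+0+2) = 12. Cumulative: 117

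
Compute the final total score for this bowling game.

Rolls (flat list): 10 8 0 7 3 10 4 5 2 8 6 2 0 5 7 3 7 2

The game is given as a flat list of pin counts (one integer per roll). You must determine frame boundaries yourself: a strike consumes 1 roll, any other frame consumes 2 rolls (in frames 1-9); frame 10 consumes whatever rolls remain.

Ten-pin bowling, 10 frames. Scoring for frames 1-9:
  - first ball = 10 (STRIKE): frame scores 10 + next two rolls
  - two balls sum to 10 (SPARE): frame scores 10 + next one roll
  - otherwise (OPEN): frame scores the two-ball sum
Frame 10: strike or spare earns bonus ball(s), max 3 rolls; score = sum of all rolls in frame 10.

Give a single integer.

Frame 1: STRIKE. 10 + next two rolls (8+0) = 18. Cumulative: 18
Frame 2: OPEN (8+0=8). Cumulative: 26
Frame 3: SPARE (7+3=10). 10 + next roll (10) = 20. Cumulative: 46
Frame 4: STRIKE. 10 + next two rolls (4+5) = 19. Cumulative: 65
Frame 5: OPEN (4+5=9). Cumulative: 74
Frame 6: SPARE (2+8=10). 10 + next roll (6) = 16. Cumulative: 90
Frame 7: OPEN (6+2=8). Cumulative: 98
Frame 8: OPEN (0+5=5). Cumulative: 103
Frame 9: SPARE (7+3=10). 10 + next roll (7) = 17. Cumulative: 120
Frame 10: OPEN. Sum of all frame-10 rolls (7+2) = 9. Cumulative: 129

Answer: 129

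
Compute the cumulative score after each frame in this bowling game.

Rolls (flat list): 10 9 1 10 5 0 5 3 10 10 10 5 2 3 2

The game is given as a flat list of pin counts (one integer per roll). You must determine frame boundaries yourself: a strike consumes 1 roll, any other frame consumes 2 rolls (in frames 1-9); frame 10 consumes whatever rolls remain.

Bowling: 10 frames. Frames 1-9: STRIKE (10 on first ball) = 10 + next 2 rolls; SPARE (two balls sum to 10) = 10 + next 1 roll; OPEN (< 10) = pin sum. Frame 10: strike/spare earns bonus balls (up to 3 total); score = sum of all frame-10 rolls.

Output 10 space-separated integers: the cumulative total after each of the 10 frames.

Frame 1: STRIKE. 10 + next two rolls (9+1) = 20. Cumulative: 20
Frame 2: SPARE (9+1=10). 10 + next roll (10) = 20. Cumulative: 40
Frame 3: STRIKE. 10 + next two rolls (5+0) = 15. Cumulative: 55
Frame 4: OPEN (5+0=5). Cumulative: 60
Frame 5: OPEN (5+3=8). Cumulative: 68
Frame 6: STRIKE. 10 + next two rolls (10+10) = 30. Cumulative: 98
Frame 7: STRIKE. 10 + next two rolls (10+5) = 25. Cumulative: 123
Frame 8: STRIKE. 10 + next two rolls (5+2) = 17. Cumulative: 140
Frame 9: OPEN (5+2=7). Cumulative: 147
Frame 10: OPEN. Sum of all frame-10 rolls (3+2) = 5. Cumulative: 152

Answer: 20 40 55 60 68 98 123 140 147 152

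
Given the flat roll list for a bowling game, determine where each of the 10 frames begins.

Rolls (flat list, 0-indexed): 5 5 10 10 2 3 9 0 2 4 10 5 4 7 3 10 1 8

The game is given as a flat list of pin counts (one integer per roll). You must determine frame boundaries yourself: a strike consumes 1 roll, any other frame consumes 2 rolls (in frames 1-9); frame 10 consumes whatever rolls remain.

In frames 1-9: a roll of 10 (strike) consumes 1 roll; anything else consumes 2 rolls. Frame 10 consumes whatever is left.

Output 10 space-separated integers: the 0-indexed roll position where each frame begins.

Frame 1 starts at roll index 0: rolls=5,5 (sum=10), consumes 2 rolls
Frame 2 starts at roll index 2: roll=10 (strike), consumes 1 roll
Frame 3 starts at roll index 3: roll=10 (strike), consumes 1 roll
Frame 4 starts at roll index 4: rolls=2,3 (sum=5), consumes 2 rolls
Frame 5 starts at roll index 6: rolls=9,0 (sum=9), consumes 2 rolls
Frame 6 starts at roll index 8: rolls=2,4 (sum=6), consumes 2 rolls
Frame 7 starts at roll index 10: roll=10 (strike), consumes 1 roll
Frame 8 starts at roll index 11: rolls=5,4 (sum=9), consumes 2 rolls
Frame 9 starts at roll index 13: rolls=7,3 (sum=10), consumes 2 rolls
Frame 10 starts at roll index 15: 3 remaining rolls

Answer: 0 2 3 4 6 8 10 11 13 15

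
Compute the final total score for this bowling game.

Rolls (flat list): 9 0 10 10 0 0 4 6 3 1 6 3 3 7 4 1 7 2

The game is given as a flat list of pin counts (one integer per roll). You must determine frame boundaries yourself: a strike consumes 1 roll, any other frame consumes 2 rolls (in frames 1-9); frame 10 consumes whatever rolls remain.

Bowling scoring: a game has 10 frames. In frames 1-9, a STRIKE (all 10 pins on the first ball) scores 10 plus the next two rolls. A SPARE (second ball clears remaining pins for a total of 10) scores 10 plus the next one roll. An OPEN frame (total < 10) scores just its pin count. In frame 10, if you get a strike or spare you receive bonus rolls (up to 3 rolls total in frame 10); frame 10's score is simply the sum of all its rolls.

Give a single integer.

Answer: 93

Derivation:
Frame 1: OPEN (9+0=9). Cumulative: 9
Frame 2: STRIKE. 10 + next two rolls (10+0) = 20. Cumulative: 29
Frame 3: STRIKE. 10 + next two rolls (0+0) = 10. Cumulative: 39
Frame 4: OPEN (0+0=0). Cumulative: 39
Frame 5: SPARE (4+6=10). 10 + next roll (3) = 13. Cumulative: 52
Frame 6: OPEN (3+1=4). Cumulative: 56
Frame 7: OPEN (6+3=9). Cumulative: 65
Frame 8: SPARE (3+7=10). 10 + next roll (4) = 14. Cumulative: 79
Frame 9: OPEN (4+1=5). Cumulative: 84
Frame 10: OPEN. Sum of all frame-10 rolls (7+2) = 9. Cumulative: 93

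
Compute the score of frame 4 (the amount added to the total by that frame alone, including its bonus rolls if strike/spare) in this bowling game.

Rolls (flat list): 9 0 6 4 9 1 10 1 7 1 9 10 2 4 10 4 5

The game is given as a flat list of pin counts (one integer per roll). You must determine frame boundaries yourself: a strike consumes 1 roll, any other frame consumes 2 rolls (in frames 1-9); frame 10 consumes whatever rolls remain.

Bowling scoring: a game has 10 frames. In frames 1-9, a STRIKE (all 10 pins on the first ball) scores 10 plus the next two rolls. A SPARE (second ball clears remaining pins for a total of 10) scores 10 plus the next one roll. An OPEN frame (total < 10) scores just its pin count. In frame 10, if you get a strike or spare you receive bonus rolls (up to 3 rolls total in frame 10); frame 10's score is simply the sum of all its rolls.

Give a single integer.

Frame 1: OPEN (9+0=9). Cumulative: 9
Frame 2: SPARE (6+4=10). 10 + next roll (9) = 19. Cumulative: 28
Frame 3: SPARE (9+1=10). 10 + next roll (10) = 20. Cumulative: 48
Frame 4: STRIKE. 10 + next two rolls (1+7) = 18. Cumulative: 66
Frame 5: OPEN (1+7=8). Cumulative: 74
Frame 6: SPARE (1+9=10). 10 + next roll (10) = 20. Cumulative: 94

Answer: 18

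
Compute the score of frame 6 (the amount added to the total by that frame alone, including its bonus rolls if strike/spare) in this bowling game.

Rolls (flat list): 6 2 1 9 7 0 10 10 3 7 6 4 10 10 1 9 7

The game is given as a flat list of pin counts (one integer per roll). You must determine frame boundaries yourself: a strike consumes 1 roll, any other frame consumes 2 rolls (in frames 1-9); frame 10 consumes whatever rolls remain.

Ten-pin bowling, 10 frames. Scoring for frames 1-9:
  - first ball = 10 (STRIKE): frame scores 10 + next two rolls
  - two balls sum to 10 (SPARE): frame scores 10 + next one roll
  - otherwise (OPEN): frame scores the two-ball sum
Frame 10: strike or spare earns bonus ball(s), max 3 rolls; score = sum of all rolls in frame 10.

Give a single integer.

Answer: 16

Derivation:
Frame 1: OPEN (6+2=8). Cumulative: 8
Frame 2: SPARE (1+9=10). 10 + next roll (7) = 17. Cumulative: 25
Frame 3: OPEN (7+0=7). Cumulative: 32
Frame 4: STRIKE. 10 + next two rolls (10+3) = 23. Cumulative: 55
Frame 5: STRIKE. 10 + next two rolls (3+7) = 20. Cumulative: 75
Frame 6: SPARE (3+7=10). 10 + next roll (6) = 16. Cumulative: 91
Frame 7: SPARE (6+4=10). 10 + next roll (10) = 20. Cumulative: 111
Frame 8: STRIKE. 10 + next two rolls (10+1) = 21. Cumulative: 132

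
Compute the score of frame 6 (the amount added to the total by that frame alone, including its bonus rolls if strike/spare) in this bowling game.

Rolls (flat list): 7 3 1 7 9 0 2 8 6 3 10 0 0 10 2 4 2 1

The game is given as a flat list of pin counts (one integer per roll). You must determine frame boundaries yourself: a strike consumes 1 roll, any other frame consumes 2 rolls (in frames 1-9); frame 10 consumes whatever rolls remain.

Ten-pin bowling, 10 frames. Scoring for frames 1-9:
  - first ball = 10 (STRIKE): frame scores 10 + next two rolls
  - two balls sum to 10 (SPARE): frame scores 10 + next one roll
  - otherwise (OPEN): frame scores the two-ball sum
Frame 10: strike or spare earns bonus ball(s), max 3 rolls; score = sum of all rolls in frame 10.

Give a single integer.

Frame 1: SPARE (7+3=10). 10 + next roll (1) = 11. Cumulative: 11
Frame 2: OPEN (1+7=8). Cumulative: 19
Frame 3: OPEN (9+0=9). Cumulative: 28
Frame 4: SPARE (2+8=10). 10 + next roll (6) = 16. Cumulative: 44
Frame 5: OPEN (6+3=9). Cumulative: 53
Frame 6: STRIKE. 10 + next two rolls (0+0) = 10. Cumulative: 63
Frame 7: OPEN (0+0=0). Cumulative: 63
Frame 8: STRIKE. 10 + next two rolls (2+4) = 16. Cumulative: 79

Answer: 10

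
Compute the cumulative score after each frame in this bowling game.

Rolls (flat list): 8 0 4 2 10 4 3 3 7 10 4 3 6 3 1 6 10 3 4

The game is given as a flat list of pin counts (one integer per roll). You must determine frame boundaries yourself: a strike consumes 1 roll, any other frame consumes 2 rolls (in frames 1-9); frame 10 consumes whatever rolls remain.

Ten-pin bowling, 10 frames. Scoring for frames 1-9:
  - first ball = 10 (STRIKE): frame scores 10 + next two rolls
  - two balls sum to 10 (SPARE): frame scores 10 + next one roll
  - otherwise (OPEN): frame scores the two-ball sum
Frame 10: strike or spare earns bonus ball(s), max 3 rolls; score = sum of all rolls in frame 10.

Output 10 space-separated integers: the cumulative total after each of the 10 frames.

Frame 1: OPEN (8+0=8). Cumulative: 8
Frame 2: OPEN (4+2=6). Cumulative: 14
Frame 3: STRIKE. 10 + next two rolls (4+3) = 17. Cumulative: 31
Frame 4: OPEN (4+3=7). Cumulative: 38
Frame 5: SPARE (3+7=10). 10 + next roll (10) = 20. Cumulative: 58
Frame 6: STRIKE. 10 + next two rolls (4+3) = 17. Cumulative: 75
Frame 7: OPEN (4+3=7). Cumulative: 82
Frame 8: OPEN (6+3=9). Cumulative: 91
Frame 9: OPEN (1+6=7). Cumulative: 98
Frame 10: STRIKE. Sum of all frame-10 rolls (10+3+4) = 17. Cumulative: 115

Answer: 8 14 31 38 58 75 82 91 98 115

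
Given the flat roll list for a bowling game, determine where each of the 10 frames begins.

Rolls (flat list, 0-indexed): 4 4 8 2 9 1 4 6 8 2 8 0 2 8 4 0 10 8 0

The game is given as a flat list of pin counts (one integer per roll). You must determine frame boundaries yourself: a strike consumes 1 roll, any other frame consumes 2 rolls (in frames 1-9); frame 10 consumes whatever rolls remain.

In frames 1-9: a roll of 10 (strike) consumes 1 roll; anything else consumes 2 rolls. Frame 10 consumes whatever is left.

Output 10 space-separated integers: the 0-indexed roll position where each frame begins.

Answer: 0 2 4 6 8 10 12 14 16 17

Derivation:
Frame 1 starts at roll index 0: rolls=4,4 (sum=8), consumes 2 rolls
Frame 2 starts at roll index 2: rolls=8,2 (sum=10), consumes 2 rolls
Frame 3 starts at roll index 4: rolls=9,1 (sum=10), consumes 2 rolls
Frame 4 starts at roll index 6: rolls=4,6 (sum=10), consumes 2 rolls
Frame 5 starts at roll index 8: rolls=8,2 (sum=10), consumes 2 rolls
Frame 6 starts at roll index 10: rolls=8,0 (sum=8), consumes 2 rolls
Frame 7 starts at roll index 12: rolls=2,8 (sum=10), consumes 2 rolls
Frame 8 starts at roll index 14: rolls=4,0 (sum=4), consumes 2 rolls
Frame 9 starts at roll index 16: roll=10 (strike), consumes 1 roll
Frame 10 starts at roll index 17: 2 remaining rolls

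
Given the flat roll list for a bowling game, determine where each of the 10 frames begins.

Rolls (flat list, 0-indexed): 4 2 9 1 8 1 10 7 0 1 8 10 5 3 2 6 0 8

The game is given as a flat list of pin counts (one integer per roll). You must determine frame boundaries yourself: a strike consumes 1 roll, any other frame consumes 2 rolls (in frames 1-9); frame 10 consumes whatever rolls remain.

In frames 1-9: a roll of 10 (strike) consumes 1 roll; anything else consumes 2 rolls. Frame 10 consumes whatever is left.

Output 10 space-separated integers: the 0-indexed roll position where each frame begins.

Frame 1 starts at roll index 0: rolls=4,2 (sum=6), consumes 2 rolls
Frame 2 starts at roll index 2: rolls=9,1 (sum=10), consumes 2 rolls
Frame 3 starts at roll index 4: rolls=8,1 (sum=9), consumes 2 rolls
Frame 4 starts at roll index 6: roll=10 (strike), consumes 1 roll
Frame 5 starts at roll index 7: rolls=7,0 (sum=7), consumes 2 rolls
Frame 6 starts at roll index 9: rolls=1,8 (sum=9), consumes 2 rolls
Frame 7 starts at roll index 11: roll=10 (strike), consumes 1 roll
Frame 8 starts at roll index 12: rolls=5,3 (sum=8), consumes 2 rolls
Frame 9 starts at roll index 14: rolls=2,6 (sum=8), consumes 2 rolls
Frame 10 starts at roll index 16: 2 remaining rolls

Answer: 0 2 4 6 7 9 11 12 14 16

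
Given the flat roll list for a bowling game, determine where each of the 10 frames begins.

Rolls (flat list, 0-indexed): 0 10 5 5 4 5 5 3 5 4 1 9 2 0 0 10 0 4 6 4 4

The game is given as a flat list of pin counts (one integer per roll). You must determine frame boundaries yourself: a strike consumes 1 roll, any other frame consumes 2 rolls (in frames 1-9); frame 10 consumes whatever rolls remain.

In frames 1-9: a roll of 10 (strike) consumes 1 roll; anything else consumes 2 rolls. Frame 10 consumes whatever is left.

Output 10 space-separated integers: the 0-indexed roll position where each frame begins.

Frame 1 starts at roll index 0: rolls=0,10 (sum=10), consumes 2 rolls
Frame 2 starts at roll index 2: rolls=5,5 (sum=10), consumes 2 rolls
Frame 3 starts at roll index 4: rolls=4,5 (sum=9), consumes 2 rolls
Frame 4 starts at roll index 6: rolls=5,3 (sum=8), consumes 2 rolls
Frame 5 starts at roll index 8: rolls=5,4 (sum=9), consumes 2 rolls
Frame 6 starts at roll index 10: rolls=1,9 (sum=10), consumes 2 rolls
Frame 7 starts at roll index 12: rolls=2,0 (sum=2), consumes 2 rolls
Frame 8 starts at roll index 14: rolls=0,10 (sum=10), consumes 2 rolls
Frame 9 starts at roll index 16: rolls=0,4 (sum=4), consumes 2 rolls
Frame 10 starts at roll index 18: 3 remaining rolls

Answer: 0 2 4 6 8 10 12 14 16 18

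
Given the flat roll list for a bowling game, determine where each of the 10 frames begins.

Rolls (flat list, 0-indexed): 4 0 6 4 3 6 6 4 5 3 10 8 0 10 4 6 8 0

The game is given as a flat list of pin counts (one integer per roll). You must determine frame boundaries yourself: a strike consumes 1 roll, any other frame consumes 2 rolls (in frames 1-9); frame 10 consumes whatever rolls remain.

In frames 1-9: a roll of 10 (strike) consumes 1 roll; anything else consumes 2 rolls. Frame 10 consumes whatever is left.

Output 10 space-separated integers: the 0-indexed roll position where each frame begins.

Frame 1 starts at roll index 0: rolls=4,0 (sum=4), consumes 2 rolls
Frame 2 starts at roll index 2: rolls=6,4 (sum=10), consumes 2 rolls
Frame 3 starts at roll index 4: rolls=3,6 (sum=9), consumes 2 rolls
Frame 4 starts at roll index 6: rolls=6,4 (sum=10), consumes 2 rolls
Frame 5 starts at roll index 8: rolls=5,3 (sum=8), consumes 2 rolls
Frame 6 starts at roll index 10: roll=10 (strike), consumes 1 roll
Frame 7 starts at roll index 11: rolls=8,0 (sum=8), consumes 2 rolls
Frame 8 starts at roll index 13: roll=10 (strike), consumes 1 roll
Frame 9 starts at roll index 14: rolls=4,6 (sum=10), consumes 2 rolls
Frame 10 starts at roll index 16: 2 remaining rolls

Answer: 0 2 4 6 8 10 11 13 14 16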